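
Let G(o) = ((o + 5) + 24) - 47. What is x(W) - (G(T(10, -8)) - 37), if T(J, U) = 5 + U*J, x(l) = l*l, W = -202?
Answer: 40934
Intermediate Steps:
x(l) = l²
T(J, U) = 5 + J*U
G(o) = -18 + o (G(o) = ((5 + o) + 24) - 47 = (29 + o) - 47 = -18 + o)
x(W) - (G(T(10, -8)) - 37) = (-202)² - ((-18 + (5 + 10*(-8))) - 37) = 40804 - ((-18 + (5 - 80)) - 37) = 40804 - ((-18 - 75) - 37) = 40804 - (-93 - 37) = 40804 - 1*(-130) = 40804 + 130 = 40934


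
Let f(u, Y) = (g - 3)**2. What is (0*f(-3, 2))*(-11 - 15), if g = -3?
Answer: 0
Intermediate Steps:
f(u, Y) = 36 (f(u, Y) = (-3 - 3)**2 = (-6)**2 = 36)
(0*f(-3, 2))*(-11 - 15) = (0*36)*(-11 - 15) = 0*(-26) = 0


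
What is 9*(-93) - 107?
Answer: -944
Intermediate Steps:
9*(-93) - 107 = -837 - 107 = -944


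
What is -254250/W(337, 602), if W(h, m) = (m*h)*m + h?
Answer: -50850/24426097 ≈ -0.0020818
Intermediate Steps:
W(h, m) = h + h*m² (W(h, m) = (h*m)*m + h = h*m² + h = h + h*m²)
-254250/W(337, 602) = -254250/(337*(1 + 602²)) = -254250/(337*(1 + 362404)) = -254250/(337*362405) = -254250/122130485 = -1*50850/24426097 = -50850/24426097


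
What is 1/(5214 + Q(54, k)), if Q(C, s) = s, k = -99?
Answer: 1/5115 ≈ 0.00019550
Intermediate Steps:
1/(5214 + Q(54, k)) = 1/(5214 - 99) = 1/5115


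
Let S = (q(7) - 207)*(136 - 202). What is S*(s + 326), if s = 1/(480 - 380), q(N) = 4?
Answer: 218394099/50 ≈ 4.3679e+6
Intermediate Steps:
s = 1/100 ≈ 0.010000
S = 13398 (S = (4 - 207)*(136 - 202) = -203*(-66) = 13398)
S*(s + 326) = 13398*(1/100 + 326) = 13398*(32601/100) = 218394099/50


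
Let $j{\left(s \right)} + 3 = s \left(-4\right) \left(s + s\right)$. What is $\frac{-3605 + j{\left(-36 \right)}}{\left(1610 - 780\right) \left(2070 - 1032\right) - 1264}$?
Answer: $- \frac{3494}{215069} \approx -0.016246$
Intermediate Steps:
$j{\left(s \right)} = -3 - 8 s^{2}$ ($j{\left(s \right)} = -3 + s \left(-4\right) \left(s + s\right) = -3 + - 4 s 2 s = -3 - 8 s^{2}$)
$\frac{-3605 + j{\left(-36 \right)}}{\left(1610 - 780\right) \left(2070 - 1032\right) - 1264} = \frac{-3605 - \left(3 + 8 \left(-36\right)^{2}\right)}{\left(1610 - 780\right) \left(2070 - 1032\right) - 1264} = \frac{-3605 - 10371}{830 \cdot 1038 - 1264} = \frac{-3605 - 10371}{861540 - 1264} = \frac{-3605 - 10371}{860276} = \left(-13976\right) \frac{1}{860276} = - \frac{3494}{215069}$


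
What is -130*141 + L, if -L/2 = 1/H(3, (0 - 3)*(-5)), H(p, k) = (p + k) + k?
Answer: -604892/33 ≈ -18330.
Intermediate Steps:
H(p, k) = p + 2*k (H(p, k) = (k + p) + k = p + 2*k)
L = -2/33 (L = -2/(3 + 2*((0 - 3)*(-5))) = -2/(3 + 2*(-3*(-5))) = -2/(3 + 2*15) = -2/(3 + 30) = -2/33 ≈ -0.060606)
-130*141 + L = -130*141 - 2/33 = -18330 - 2/33 = -604892/33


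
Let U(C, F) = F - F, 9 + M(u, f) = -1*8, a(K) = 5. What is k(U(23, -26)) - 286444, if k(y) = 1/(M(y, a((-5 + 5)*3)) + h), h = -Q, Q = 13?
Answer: -8593321/30 ≈ -2.8644e+5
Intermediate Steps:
M(u, f) = -17 (M(u, f) = -9 - 1*8 = -9 - 8 = -17)
h = -13 (h = -1*13 = -13)
U(C, F) = 0
k(y) = -1/30 (k(y) = 1/(-17 - 13) = 1/(-30) = -1/30)
k(U(23, -26)) - 286444 = -1/30 - 286444 = -8593321/30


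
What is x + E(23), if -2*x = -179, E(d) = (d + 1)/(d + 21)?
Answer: 1981/22 ≈ 90.045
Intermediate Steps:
E(d) = (1 + d)/(21 + d)
x = 179/2 (x = -1/2*(-179) = 179/2 ≈ 89.500)
x + E(23) = 179/2 + (1 + 23)/(21 + 23) = 179/2 + 24/44 = 179/2 + (1/44)*24 = 179/2 + 6/11 = 1981/22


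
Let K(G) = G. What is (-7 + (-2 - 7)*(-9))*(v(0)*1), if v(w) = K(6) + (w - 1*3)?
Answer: 222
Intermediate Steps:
v(w) = 3 + w (v(w) = 6 + (w - 1*3) = 6 + (w - 3) = 6 + (-3 + w) = 3 + w)
(-7 + (-2 - 7)*(-9))*(v(0)*1) = (-7 + (-2 - 7)*(-9))*((3 + 0)*1) = (-7 - 9*(-9))*(3*1) = (-7 + 81)*3 = 74*3 = 222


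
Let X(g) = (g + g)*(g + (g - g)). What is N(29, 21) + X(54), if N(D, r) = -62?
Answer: 5770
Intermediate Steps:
X(g) = 2*g**2 (X(g) = (2*g)*(g + 0) = (2*g)*g = 2*g**2)
N(29, 21) + X(54) = -62 + 2*54**2 = -62 + 2*2916 = -62 + 5832 = 5770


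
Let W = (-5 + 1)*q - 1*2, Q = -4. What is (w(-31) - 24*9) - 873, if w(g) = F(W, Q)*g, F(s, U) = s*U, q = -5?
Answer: 1143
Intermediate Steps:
W = 18 (W = (-5 + 1)*(-5) - 1*2 = -4*(-5) - 2 = 20 - 2 = 18)
F(s, U) = U*s
w(g) = -72*g (w(g) = (-4*18)*g = -72*g)
(w(-31) - 24*9) - 873 = (-72*(-31) - 24*9) - 873 = (2232 - 216) - 873 = 2016 - 873 = 1143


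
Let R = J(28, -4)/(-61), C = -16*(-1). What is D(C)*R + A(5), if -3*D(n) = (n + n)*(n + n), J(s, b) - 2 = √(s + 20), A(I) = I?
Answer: 2963/183 + 4096*√3/183 ≈ 54.959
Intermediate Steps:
J(s, b) = 2 + √(20 + s) (J(s, b) = 2 + √(s + 20) = 2 + √(20 + s))
C = 16
D(n) = -4*n²/3 (D(n) = -(n + n)*(n + n)/3 = -2*n*2*n/3 = -4*n²/3)
R = -2/61 - 4*√3/61 (R = (2 + √(20 + 28))/(-61) = (2 + √48)*(-1/61) = (2 + 4*√3)*(-1/61) = -2/61 - 4*√3/61 ≈ -0.14636)
D(C)*R + A(5) = (-4/3*16²)*(-2/61 - 4*√3/61) + 5 = (-4/3*256)*(-2/61 - 4*√3/61) + 5 = -1024*(-2/61 - 4*√3/61)/3 + 5 = (2048/183 + 4096*√3/183) + 5 = 2963/183 + 4096*√3/183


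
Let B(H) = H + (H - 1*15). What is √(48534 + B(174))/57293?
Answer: √48867/57293 ≈ 0.0038584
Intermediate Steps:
B(H) = -15 + 2*H (B(H) = H + (H - 15) = H + (-15 + H) = -15 + 2*H)
√(48534 + B(174))/57293 = √(48534 + (-15 + 2*174))/57293 = √(48534 + (-15 + 348))*(1/57293) = √(48534 + 333)*(1/57293) = √48867*(1/57293) = √48867/57293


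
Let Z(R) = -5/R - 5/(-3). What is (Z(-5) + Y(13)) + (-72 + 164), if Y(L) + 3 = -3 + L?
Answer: 305/3 ≈ 101.67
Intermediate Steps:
Z(R) = 5/3 - 5/R (Z(R) = -5/R - 5*(-⅓) = -5/R + 5/3 = 5/3 - 5/R)
Y(L) = -6 + L (Y(L) = -3 + (-3 + L) = -6 + L)
(Z(-5) + Y(13)) + (-72 + 164) = ((5/3 - 5/(-5)) + (-6 + 13)) + (-72 + 164) = ((5/3 - 5*(-⅕)) + 7) + 92 = ((5/3 + 1) + 7) + 92 = (8/3 + 7) + 92 = 29/3 + 92 = 305/3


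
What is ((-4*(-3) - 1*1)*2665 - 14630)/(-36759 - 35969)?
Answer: -14685/72728 ≈ -0.20192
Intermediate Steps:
((-4*(-3) - 1*1)*2665 - 14630)/(-36759 - 35969) = ((12 - 1)*2665 - 14630)/(-72728) = (11*2665 - 14630)*(-1/72728) = (29315 - 14630)*(-1/72728) = 14685*(-1/72728) = -14685/72728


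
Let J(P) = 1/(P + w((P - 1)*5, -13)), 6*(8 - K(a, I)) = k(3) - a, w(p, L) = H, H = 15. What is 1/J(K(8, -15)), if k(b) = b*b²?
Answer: 119/6 ≈ 19.833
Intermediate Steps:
w(p, L) = 15
k(b) = b³
K(a, I) = 7/2 + a/6 (K(a, I) = 8 - (3³ - a)/6 = 8 - (27 - a)/6 = 8 + (-9/2 + a/6) = 7/2 + a/6)
J(P) = 1/(15 + P) (J(P) = 1/(P + 15) = 1/(15 + P))
1/J(K(8, -15)) = 1/(1/(15 + (7/2 + (⅙)*8))) = 1/(1/(15 + (7/2 + 4/3))) = 1/(1/(15 + 29/6)) = 1/(1/(119/6)) = 1/(6/119) = 119/6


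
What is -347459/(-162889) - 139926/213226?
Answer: 25647443260/17366084957 ≈ 1.4769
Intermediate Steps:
-347459/(-162889) - 139926/213226 = -347459*(-1/162889) - 139926*1/213226 = 347459/162889 - 69963/106613 = 25647443260/17366084957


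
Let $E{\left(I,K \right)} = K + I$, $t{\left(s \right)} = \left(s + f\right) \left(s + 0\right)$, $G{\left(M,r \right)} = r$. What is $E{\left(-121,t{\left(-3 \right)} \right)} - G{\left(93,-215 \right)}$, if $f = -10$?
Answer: $133$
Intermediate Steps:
$t{\left(s \right)} = s \left(-10 + s\right)$ ($t{\left(s \right)} = \left(s - 10\right) \left(s + 0\right) = \left(-10 + s\right) s = s \left(-10 + s\right)$)
$E{\left(I,K \right)} = I + K$
$E{\left(-121,t{\left(-3 \right)} \right)} - G{\left(93,-215 \right)} = \left(-121 - 3 \left(-10 - 3\right)\right) - -215 = \left(-121 - -39\right) + 215 = \left(-121 + 39\right) + 215 = -82 + 215 = 133$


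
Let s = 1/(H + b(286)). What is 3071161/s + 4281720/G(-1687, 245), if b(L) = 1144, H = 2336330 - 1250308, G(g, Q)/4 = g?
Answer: 5632659888807332/1687 ≈ 3.3389e+12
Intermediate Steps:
G(g, Q) = 4*g
H = 1086022
s = 1/1087166 (s = 1/(1086022 + 1144) = 1/1087166 ≈ 9.1982e-7)
3071161/s + 4281720/G(-1687, 245) = 3071161/(1/1087166) + 4281720/((4*(-1687))) = 3071161*1087166 + 4281720/(-6748) = 3338861819726 + 4281720*(-1/6748) = 3338861819726 - 1070430/1687 = 5632659888807332/1687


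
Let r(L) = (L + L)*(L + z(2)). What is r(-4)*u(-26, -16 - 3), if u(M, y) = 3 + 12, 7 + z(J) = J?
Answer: 1080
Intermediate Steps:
z(J) = -7 + J
r(L) = 2*L*(-5 + L) (r(L) = (L + L)*(L + (-7 + 2)) = (2*L)*(L - 5) = (2*L)*(-5 + L) = 2*L*(-5 + L))
u(M, y) = 15
r(-4)*u(-26, -16 - 3) = (2*(-4)*(-5 - 4))*15 = (2*(-4)*(-9))*15 = 72*15 = 1080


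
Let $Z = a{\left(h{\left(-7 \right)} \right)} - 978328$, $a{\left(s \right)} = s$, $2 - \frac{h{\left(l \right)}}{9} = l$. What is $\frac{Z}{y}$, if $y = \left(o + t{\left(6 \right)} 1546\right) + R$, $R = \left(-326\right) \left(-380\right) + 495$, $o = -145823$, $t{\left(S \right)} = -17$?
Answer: $\frac{978247}{47730} \approx 20.495$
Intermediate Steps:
$h{\left(l \right)} = 18 - 9 l$
$R = 124375$ ($R = 123880 + 495 = 124375$)
$Z = -978247$ ($Z = \left(18 - -63\right) - 978328 = \left(18 + 63\right) - 978328 = 81 - 978328 = -978247$)
$y = -47730$ ($y = \left(-145823 - 26282\right) + 124375 = -172105 + 124375 = -47730$)
$\frac{Z}{y} = - \frac{978247}{-47730} = \left(-978247\right) \left(- \frac{1}{47730}\right) = \frac{978247}{47730}$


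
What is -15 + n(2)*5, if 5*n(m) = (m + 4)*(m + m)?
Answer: 9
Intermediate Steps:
n(m) = 2*m*(4 + m)/5 (n(m) = ((m + 4)*(m + m))/5 = ((4 + m)*(2*m))/5 = (2*m*(4 + m))/5 = 2*m*(4 + m)/5)
-15 + n(2)*5 = -15 + ((⅖)*2*(4 + 2))*5 = -15 + ((⅖)*2*6)*5 = -15 + (24/5)*5 = -15 + 24 = 9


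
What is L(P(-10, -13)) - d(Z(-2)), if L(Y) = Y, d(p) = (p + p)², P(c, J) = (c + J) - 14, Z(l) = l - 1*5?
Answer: -233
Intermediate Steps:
Z(l) = -5 + l (Z(l) = l - 5 = -5 + l)
P(c, J) = -14 + J + c (P(c, J) = (J + c) - 14 = -14 + J + c)
d(p) = 4*p² (d(p) = (2*p)² = 4*p²)
L(P(-10, -13)) - d(Z(-2)) = (-14 - 13 - 10) - 4*(-5 - 2)² = -37 - 4*(-7)² = -37 - 4*49 = -37 - 1*196 = -37 - 196 = -233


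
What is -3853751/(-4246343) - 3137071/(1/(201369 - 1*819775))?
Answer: 8237835477749437069/4246343 ≈ 1.9400e+12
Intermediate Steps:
-3853751/(-4246343) - 3137071/(1/(201369 - 1*819775)) = -3853751*(-1/4246343) - 3137071/(1/(201369 - 819775)) = 3853751/4246343 - 3137071/(1/(-618406)) = 3853751/4246343 - 3137071/(-1/618406) = 3853751/4246343 - 3137071*(-618406) = 3853751/4246343 + 1939983528826 = 8237835477749437069/4246343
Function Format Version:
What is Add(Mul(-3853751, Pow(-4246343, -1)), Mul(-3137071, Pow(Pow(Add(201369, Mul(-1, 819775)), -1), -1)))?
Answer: Rational(8237835477749437069, 4246343) ≈ 1.9400e+12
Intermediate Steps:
Add(Mul(-3853751, Pow(-4246343, -1)), Mul(-3137071, Pow(Pow(Add(201369, Mul(-1, 819775)), -1), -1))) = Add(Mul(-3853751, Rational(-1, 4246343)), Mul(-3137071, Pow(Pow(Add(201369, -819775), -1), -1))) = Add(Rational(3853751, 4246343), Mul(-3137071, Pow(Pow(-618406, -1), -1))) = Add(Rational(3853751, 4246343), Mul(-3137071, Pow(Rational(-1, 618406), -1))) = Add(Rational(3853751, 4246343), Mul(-3137071, -618406)) = Add(Rational(3853751, 4246343), 1939983528826) = Rational(8237835477749437069, 4246343)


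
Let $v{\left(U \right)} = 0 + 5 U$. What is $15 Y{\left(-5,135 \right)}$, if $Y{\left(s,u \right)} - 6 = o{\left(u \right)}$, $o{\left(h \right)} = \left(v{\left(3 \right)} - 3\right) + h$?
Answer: $2295$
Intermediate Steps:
$v{\left(U \right)} = 5 U$
$o{\left(h \right)} = 12 + h$ ($o{\left(h \right)} = \left(5 \cdot 3 - 3\right) + h = \left(15 - 3\right) + h = 12 + h$)
$Y{\left(s,u \right)} = 18 + u$ ($Y{\left(s,u \right)} = 6 + \left(12 + u\right) = 18 + u$)
$15 Y{\left(-5,135 \right)} = 15 \left(18 + 135\right) = 15 \cdot 153 = 2295$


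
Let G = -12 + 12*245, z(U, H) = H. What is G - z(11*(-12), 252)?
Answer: 2676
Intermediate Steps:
G = 2928 (G = -12 + 2940 = 2928)
G - z(11*(-12), 252) = 2928 - 1*252 = 2928 - 252 = 2676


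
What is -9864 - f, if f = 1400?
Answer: -11264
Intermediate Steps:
-9864 - f = -9864 - 1*1400 = -9864 - 1400 = -11264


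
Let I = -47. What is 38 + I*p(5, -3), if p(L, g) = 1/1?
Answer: -9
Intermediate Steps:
p(L, g) = 1
38 + I*p(5, -3) = 38 - 47*1 = 38 - 47 = -9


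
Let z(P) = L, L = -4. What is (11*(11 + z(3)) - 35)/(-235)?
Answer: -42/235 ≈ -0.17872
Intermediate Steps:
z(P) = -4
(11*(11 + z(3)) - 35)/(-235) = (11*(11 - 4) - 35)/(-235) = (11*7 - 35)*(-1/235) = (77 - 35)*(-1/235) = 42*(-1/235) = -42/235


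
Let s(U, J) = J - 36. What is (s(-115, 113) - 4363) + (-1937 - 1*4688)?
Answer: -10911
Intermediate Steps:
s(U, J) = -36 + J
(s(-115, 113) - 4363) + (-1937 - 1*4688) = ((-36 + 113) - 4363) + (-1937 - 1*4688) = (77 - 4363) + (-1937 - 4688) = -4286 - 6625 = -10911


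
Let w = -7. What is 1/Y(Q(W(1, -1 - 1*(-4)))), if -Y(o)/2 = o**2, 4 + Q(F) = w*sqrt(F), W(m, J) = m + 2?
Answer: -163/34322 + 28*sqrt(3)/17161 ≈ -0.0019231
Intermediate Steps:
W(m, J) = 2 + m
Q(F) = -4 - 7*sqrt(F)
Y(o) = -2*o**2
1/Y(Q(W(1, -1 - 1*(-4)))) = 1/(-2*(-4 - 7*sqrt(2 + 1))**2) = 1/(-2*(-4 - 7*sqrt(3))**2) = -1/(2*(-4 - 7*sqrt(3))**2)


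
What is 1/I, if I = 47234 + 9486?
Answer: 1/56720 ≈ 1.7630e-5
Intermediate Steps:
I = 56720
1/I = 1/56720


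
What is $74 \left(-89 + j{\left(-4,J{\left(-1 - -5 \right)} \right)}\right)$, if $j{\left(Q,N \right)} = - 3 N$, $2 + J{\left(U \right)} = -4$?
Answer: $-5254$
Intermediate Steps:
$J{\left(U \right)} = -6$ ($J{\left(U \right)} = -2 - 4 = -6$)
$74 \left(-89 + j{\left(-4,J{\left(-1 - -5 \right)} \right)}\right) = 74 \left(-89 - -18\right) = 74 \left(-89 + 18\right) = 74 \left(-71\right) = -5254$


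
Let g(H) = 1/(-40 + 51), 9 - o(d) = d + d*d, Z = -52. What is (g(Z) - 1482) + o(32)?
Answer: -27818/11 ≈ -2528.9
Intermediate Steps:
o(d) = 9 - d - d² (o(d) = 9 - (d + d*d) = 9 - (d + d²) = 9 + (-d - d²) = 9 - d - d²)
g(H) = 1/11
(g(Z) - 1482) + o(32) = (1/11 - 1482) + (9 - 1*32 - 1*32²) = -16301/11 + (9 - 32 - 1*1024) = -16301/11 + (9 - 32 - 1024) = -16301/11 - 1047 = -27818/11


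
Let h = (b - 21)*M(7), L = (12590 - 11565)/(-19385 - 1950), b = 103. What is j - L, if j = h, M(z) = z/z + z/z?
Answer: 699993/4267 ≈ 164.05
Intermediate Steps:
M(z) = 2 (M(z) = 1 + 1 = 2)
L = -205/4267 (L = 1025/(-21335) = 1025*(-1/21335) = -205/4267 ≈ -0.048043)
h = 164 (h = (103 - 21)*2 = 82*2 = 164)
j = 164
j - L = 164 - 1*(-205/4267) = 164 + 205/4267 = 699993/4267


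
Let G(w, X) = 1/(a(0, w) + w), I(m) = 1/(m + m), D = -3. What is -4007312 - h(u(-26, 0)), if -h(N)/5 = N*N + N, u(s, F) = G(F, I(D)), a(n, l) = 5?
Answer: -20036554/5 ≈ -4.0073e+6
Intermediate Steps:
I(m) = 1/(2*m)
G(w, X) = 1/(5 + w)
u(s, F) = 1/(5 + F)
h(N) = -5*N - 5*N² (h(N) = -5*(N*N + N) = -5*(N² + N) = -5*(N + N²) = -5*N - 5*N²)
-4007312 - h(u(-26, 0)) = -4007312 - (-5)*(1 + 1/(5 + 0))/(5 + 0) = -4007312 - (-5)*(1 + 1/5)/5 = -4007312 - (-5)*(1 + ⅕)/5 = -4007312 - (-5)*6/(5*5) = -4007312 - 1*(-6/5) = -4007312 + 6/5 = -20036554/5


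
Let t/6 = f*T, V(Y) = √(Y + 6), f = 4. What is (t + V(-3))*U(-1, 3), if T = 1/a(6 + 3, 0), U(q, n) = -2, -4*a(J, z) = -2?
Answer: -96 - 2*√3 ≈ -99.464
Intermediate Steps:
a(J, z) = ½ (a(J, z) = -¼*(-2) = ½)
V(Y) = √(6 + Y)
T = 2 (T = 1/(½) = 2)
t = 48 (t = 6*(4*2) = 6*8 = 48)
(t + V(-3))*U(-1, 3) = (48 + √(6 - 3))*(-2) = (48 + √3)*(-2) = -96 - 2*√3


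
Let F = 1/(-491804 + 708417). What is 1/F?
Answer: 216613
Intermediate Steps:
F = 1/216613 ≈ 4.6165e-6
1/F = 1/(1/216613) = 216613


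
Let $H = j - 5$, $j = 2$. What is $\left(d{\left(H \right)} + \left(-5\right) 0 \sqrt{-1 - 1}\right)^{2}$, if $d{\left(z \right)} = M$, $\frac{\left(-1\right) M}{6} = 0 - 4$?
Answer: $576$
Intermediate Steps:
$M = 24$ ($M = - 6 \left(0 - 4\right) = \left(-6\right) \left(-4\right) = 24$)
$H = -3$ ($H = 2 - 5 = -3$)
$d{\left(z \right)} = 24$
$\left(d{\left(H \right)} + \left(-5\right) 0 \sqrt{-1 - 1}\right)^{2} = \left(24 + \left(-5\right) 0 \sqrt{-1 - 1}\right)^{2} = \left(24 + 0 \sqrt{-2}\right)^{2} = \left(24 + 0 i \sqrt{2}\right)^{2} = \left(24 + 0\right)^{2} = 24^{2} = 576$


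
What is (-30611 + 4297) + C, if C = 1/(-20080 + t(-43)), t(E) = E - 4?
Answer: -529621879/20127 ≈ -26314.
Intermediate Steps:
t(E) = -4 + E
C = -1/20127 (C = 1/(-20080 + (-4 - 43)) = 1/(-20080 - 47) = 1/(-20127) = -1/20127 ≈ -4.9684e-5)
(-30611 + 4297) + C = (-30611 + 4297) - 1/20127 = -26314 - 1/20127 = -529621879/20127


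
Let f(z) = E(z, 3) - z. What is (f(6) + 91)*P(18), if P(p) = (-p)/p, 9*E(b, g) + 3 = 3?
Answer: -85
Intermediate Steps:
E(b, g) = 0 (E(b, g) = -⅓ + (⅑)*3 = -⅓ + ⅓ = 0)
P(p) = -1
f(z) = -z (f(z) = 0 - z = -z)
(f(6) + 91)*P(18) = (-1*6 + 91)*(-1) = (-6 + 91)*(-1) = 85*(-1) = -85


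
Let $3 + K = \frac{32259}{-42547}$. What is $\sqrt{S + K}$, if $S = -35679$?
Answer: $\frac{3 i \sqrt{7177179270579}}{42547} \approx 188.9 i$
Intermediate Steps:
$K = - \frac{159900}{42547}$ ($K = -3 + \frac{32259}{-42547} = -3 + 32259 \left(- \frac{1}{42547}\right) = -3 - \frac{32259}{42547} = - \frac{159900}{42547} \approx -3.7582$)
$\sqrt{S + K} = \sqrt{-35679 - \frac{159900}{42547}} = \sqrt{- \frac{1518194313}{42547}} = \frac{3 i \sqrt{7177179270579}}{42547}$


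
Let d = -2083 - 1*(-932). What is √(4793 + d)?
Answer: √3642 ≈ 60.349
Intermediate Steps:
d = -1151 (d = -2083 + 932 = -1151)
√(4793 + d) = √(4793 - 1151) = √3642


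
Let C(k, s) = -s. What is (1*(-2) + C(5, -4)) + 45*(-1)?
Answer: -43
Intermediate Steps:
(1*(-2) + C(5, -4)) + 45*(-1) = (1*(-2) - 1*(-4)) + 45*(-1) = (-2 + 4) - 45 = 2 - 45 = -43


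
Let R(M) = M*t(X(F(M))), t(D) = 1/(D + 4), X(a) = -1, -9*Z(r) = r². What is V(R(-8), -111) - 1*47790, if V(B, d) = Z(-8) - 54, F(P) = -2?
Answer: -430660/9 ≈ -47851.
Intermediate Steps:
Z(r) = -r²/9
t(D) = 1/(4 + D)
R(M) = M/3 (R(M) = M/(4 - 1) = M/3)
V(B, d) = -550/9 (V(B, d) = -⅑*(-8)² - 54 = -⅑*64 - 54 = -64/9 - 54 = -550/9)
V(R(-8), -111) - 1*47790 = -550/9 - 1*47790 = -550/9 - 47790 = -430660/9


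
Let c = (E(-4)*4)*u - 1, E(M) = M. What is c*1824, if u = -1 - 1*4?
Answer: 144096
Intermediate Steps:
u = -5 (u = -1 - 4 = -5)
c = 79 (c = -4*4*(-5) - 1 = -16*(-5) - 1 = 80 - 1 = 79)
c*1824 = 79*1824 = 144096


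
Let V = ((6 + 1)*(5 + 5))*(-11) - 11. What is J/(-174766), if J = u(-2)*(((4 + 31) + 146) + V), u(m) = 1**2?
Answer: 300/87383 ≈ 0.0034332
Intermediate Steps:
V = -781 (V = (7*10)*(-11) - 11 = 70*(-11) - 11 = -770 - 11 = -781)
u(m) = 1
J = -600 (J = 1*(((4 + 31) + 146) - 781) = 1*((35 + 146) - 781) = 1*(181 - 781) = 1*(-600) = -600)
J/(-174766) = -600/(-174766) = -600*(-1/174766) = 300/87383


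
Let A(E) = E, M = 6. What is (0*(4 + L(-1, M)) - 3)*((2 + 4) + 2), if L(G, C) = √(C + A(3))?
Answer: -24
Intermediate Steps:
L(G, C) = √(3 + C) (L(G, C) = √(C + 3) = √(3 + C))
(0*(4 + L(-1, M)) - 3)*((2 + 4) + 2) = (0*(4 + √(3 + 6)) - 3)*((2 + 4) + 2) = (0*(4 + √9) - 3)*(6 + 2) = (0*(4 + 3) - 3)*8 = (0*7 - 3)*8 = (0 - 3)*8 = -3*8 = -24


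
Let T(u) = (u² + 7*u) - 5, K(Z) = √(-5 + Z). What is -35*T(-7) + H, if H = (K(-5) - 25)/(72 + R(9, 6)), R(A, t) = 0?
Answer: 12575/72 + I*√10/72 ≈ 174.65 + 0.043921*I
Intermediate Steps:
H = -25/72 + I*√10/72 (H = (√(-5 - 5) - 25)/(72 + 0) = (√(-10) - 25)/72 = (I*√10 - 25)*(1/72) = (-25 + I*√10)*(1/72) = -25/72 + I*√10/72 ≈ -0.34722 + 0.043921*I)
T(u) = -5 + u² + 7*u
-35*T(-7) + H = -35*(-5 + (-7)² + 7*(-7)) + (-25/72 + I*√10/72) = -35*(-5 + 49 - 49) + (-25/72 + I*√10/72) = -35*(-5) + (-25/72 + I*√10/72) = 175 + (-25/72 + I*√10/72) = 12575/72 + I*√10/72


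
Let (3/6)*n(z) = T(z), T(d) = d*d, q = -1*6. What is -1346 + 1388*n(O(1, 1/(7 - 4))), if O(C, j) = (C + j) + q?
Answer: 531982/9 ≈ 59109.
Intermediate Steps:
q = -6
O(C, j) = -6 + C + j (O(C, j) = (C + j) - 6 = -6 + C + j)
T(d) = d²
n(z) = 2*z²
-1346 + 1388*n(O(1, 1/(7 - 4))) = -1346 + 1388*(2*(-6 + 1 + 1/(7 - 4))²) = -1346 + 1388*(2*(-6 + 1 + 1/3)²) = -1346 + 1388*(2*(-6 + 1 + ⅓)²) = -1346 + 1388*(2*(-14/3)²) = -1346 + 1388*(2*(196/9)) = -1346 + 1388*(392/9) = -1346 + 544096/9 = 531982/9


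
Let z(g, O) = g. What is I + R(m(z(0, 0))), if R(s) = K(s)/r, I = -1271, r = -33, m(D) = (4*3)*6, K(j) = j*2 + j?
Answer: -14053/11 ≈ -1277.5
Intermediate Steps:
K(j) = 3*j (K(j) = 2*j + j = 3*j)
m(D) = 72 (m(D) = 12*6 = 72)
R(s) = -s/11 (R(s) = (3*s)/(-33) = (3*s)*(-1/33) = -s/11)
I + R(m(z(0, 0))) = -1271 - 1/11*72 = -1271 - 72/11 = -14053/11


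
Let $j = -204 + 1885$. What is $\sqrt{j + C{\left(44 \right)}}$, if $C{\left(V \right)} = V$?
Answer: $5 \sqrt{69} \approx 41.533$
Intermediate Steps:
$j = 1681$
$\sqrt{j + C{\left(44 \right)}} = \sqrt{1681 + 44} = \sqrt{1725} = 5 \sqrt{69}$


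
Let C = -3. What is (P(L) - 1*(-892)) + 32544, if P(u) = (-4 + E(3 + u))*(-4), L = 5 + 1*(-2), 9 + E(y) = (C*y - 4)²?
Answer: 31552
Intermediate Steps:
E(y) = -9 + (-4 - 3*y)² (E(y) = -9 + (-3*y - 4)² = -9 + (-4 - 3*y)²)
L = 3 (L = 5 - 2 = 3)
P(u) = 52 - 4*(13 + 3*u)² (P(u) = (-4 + (-9 + (4 + 3*(3 + u))²))*(-4) = (-4 + (-9 + (4 + (9 + 3*u))²))*(-4) = (-4 + (-9 + (13 + 3*u)²))*(-4) = (-13 + (13 + 3*u)²)*(-4) = 52 - 4*(13 + 3*u)²)
(P(L) - 1*(-892)) + 32544 = ((52 - 4*(13 + 3*3)²) - 1*(-892)) + 32544 = ((52 - 4*(13 + 9)²) + 892) + 32544 = ((52 - 4*22²) + 892) + 32544 = ((52 - 4*484) + 892) + 32544 = ((52 - 1936) + 892) + 32544 = (-1884 + 892) + 32544 = -992 + 32544 = 31552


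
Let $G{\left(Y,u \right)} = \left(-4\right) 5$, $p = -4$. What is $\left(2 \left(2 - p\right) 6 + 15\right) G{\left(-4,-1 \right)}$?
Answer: $-1740$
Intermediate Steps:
$G{\left(Y,u \right)} = -20$
$\left(2 \left(2 - p\right) 6 + 15\right) G{\left(-4,-1 \right)} = \left(2 \left(2 - -4\right) 6 + 15\right) \left(-20\right) = \left(2 \left(2 + 4\right) 6 + 15\right) \left(-20\right) = \left(2 \cdot 6 \cdot 6 + 15\right) \left(-20\right) = \left(12 \cdot 6 + 15\right) \left(-20\right) = \left(72 + 15\right) \left(-20\right) = 87 \left(-20\right) = -1740$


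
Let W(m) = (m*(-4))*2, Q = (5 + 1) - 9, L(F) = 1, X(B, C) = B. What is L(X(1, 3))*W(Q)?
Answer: 24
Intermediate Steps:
Q = -3 (Q = 6 - 9 = -3)
W(m) = -8*m (W(m) = -4*m*2 = -8*m)
L(X(1, 3))*W(Q) = 1*(-8*(-3)) = 1*24 = 24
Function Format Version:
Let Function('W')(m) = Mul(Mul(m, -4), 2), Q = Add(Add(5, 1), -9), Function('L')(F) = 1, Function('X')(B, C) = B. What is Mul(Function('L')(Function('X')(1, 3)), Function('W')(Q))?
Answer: 24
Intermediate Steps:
Q = -3 (Q = Add(6, -9) = -3)
Function('W')(m) = Mul(-8, m) (Function('W')(m) = Mul(Mul(-4, m), 2) = Mul(-8, m))
Mul(Function('L')(Function('X')(1, 3)), Function('W')(Q)) = Mul(1, Mul(-8, -3)) = Mul(1, 24) = 24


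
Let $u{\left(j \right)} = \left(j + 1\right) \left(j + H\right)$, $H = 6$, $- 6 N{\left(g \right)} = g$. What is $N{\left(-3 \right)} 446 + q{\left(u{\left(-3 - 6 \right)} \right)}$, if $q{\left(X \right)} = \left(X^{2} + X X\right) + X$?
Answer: $1399$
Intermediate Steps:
$N{\left(g \right)} = - \frac{g}{6}$
$u{\left(j \right)} = \left(1 + j\right) \left(6 + j\right)$ ($u{\left(j \right)} = \left(j + 1\right) \left(j + 6\right) = \left(1 + j\right) \left(6 + j\right)$)
$q{\left(X \right)} = X + 2 X^{2}$ ($q{\left(X \right)} = \left(X^{2} + X^{2}\right) + X = 2 X^{2} + X = X + 2 X^{2}$)
$N{\left(-3 \right)} 446 + q{\left(u{\left(-3 - 6 \right)} \right)} = \left(- \frac{1}{6}\right) \left(-3\right) 446 + \left(6 + \left(-3 - 6\right)^{2} + 7 \left(-3 - 6\right)\right) \left(1 + 2 \left(6 + \left(-3 - 6\right)^{2} + 7 \left(-3 - 6\right)\right)\right) = \frac{1}{2} \cdot 446 + \left(6 + \left(-3 - 6\right)^{2} + 7 \left(-3 - 6\right)\right) \left(1 + 2 \left(6 + \left(-3 - 6\right)^{2} + 7 \left(-3 - 6\right)\right)\right) = 223 + \left(6 + \left(-9\right)^{2} + 7 \left(-9\right)\right) \left(1 + 2 \left(6 + \left(-9\right)^{2} + 7 \left(-9\right)\right)\right) = 223 + \left(6 + 81 - 63\right) \left(1 + 2 \left(6 + 81 - 63\right)\right) = 223 + 24 \left(1 + 2 \cdot 24\right) = 223 + 24 \left(1 + 48\right) = 223 + 24 \cdot 49 = 223 + 1176 = 1399$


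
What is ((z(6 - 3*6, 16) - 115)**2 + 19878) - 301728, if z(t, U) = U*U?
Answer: -261969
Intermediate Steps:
z(t, U) = U**2
((z(6 - 3*6, 16) - 115)**2 + 19878) - 301728 = ((16**2 - 115)**2 + 19878) - 301728 = ((256 - 115)**2 + 19878) - 301728 = (141**2 + 19878) - 301728 = (19881 + 19878) - 301728 = 39759 - 301728 = -261969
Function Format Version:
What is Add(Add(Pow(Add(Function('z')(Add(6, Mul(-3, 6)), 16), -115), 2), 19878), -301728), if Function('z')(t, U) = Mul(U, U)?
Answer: -261969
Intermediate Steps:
Function('z')(t, U) = Pow(U, 2)
Add(Add(Pow(Add(Function('z')(Add(6, Mul(-3, 6)), 16), -115), 2), 19878), -301728) = Add(Add(Pow(Add(Pow(16, 2), -115), 2), 19878), -301728) = Add(Add(Pow(Add(256, -115), 2), 19878), -301728) = Add(Add(Pow(141, 2), 19878), -301728) = Add(Add(19881, 19878), -301728) = Add(39759, -301728) = -261969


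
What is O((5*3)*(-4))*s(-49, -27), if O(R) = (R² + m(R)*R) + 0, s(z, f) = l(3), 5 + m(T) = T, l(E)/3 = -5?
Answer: -112500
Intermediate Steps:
l(E) = -15 (l(E) = 3*(-5) = -15)
m(T) = -5 + T
s(z, f) = -15
O(R) = R² + R*(-5 + R) (O(R) = (R² + (-5 + R)*R) + 0 = (R² + R*(-5 + R)) + 0 = R² + R*(-5 + R))
O((5*3)*(-4))*s(-49, -27) = (((5*3)*(-4))*(-5 + 2*((5*3)*(-4))))*(-15) = ((15*(-4))*(-5 + 2*(15*(-4))))*(-15) = -60*(-5 + 2*(-60))*(-15) = -60*(-5 - 120)*(-15) = -60*(-125)*(-15) = 7500*(-15) = -112500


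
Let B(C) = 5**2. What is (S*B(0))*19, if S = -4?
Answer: -1900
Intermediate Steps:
B(C) = 25
(S*B(0))*19 = -4*25*19 = -100*19 = -1900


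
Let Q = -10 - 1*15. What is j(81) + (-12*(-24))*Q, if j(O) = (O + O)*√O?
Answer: -5742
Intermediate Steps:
Q = -25 (Q = -10 - 15 = -25)
j(O) = 2*O^(3/2) (j(O) = (2*O)*√O = 2*O^(3/2))
j(81) + (-12*(-24))*Q = 2*81^(3/2) - 12*(-24)*(-25) = 2*729 + 288*(-25) = 1458 - 7200 = -5742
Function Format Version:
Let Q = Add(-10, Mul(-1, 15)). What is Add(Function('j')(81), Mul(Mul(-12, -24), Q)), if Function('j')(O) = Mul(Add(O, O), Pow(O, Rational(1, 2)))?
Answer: -5742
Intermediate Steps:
Q = -25 (Q = Add(-10, -15) = -25)
Function('j')(O) = Mul(2, Pow(O, Rational(3, 2))) (Function('j')(O) = Mul(Mul(2, O), Pow(O, Rational(1, 2))) = Mul(2, Pow(O, Rational(3, 2))))
Add(Function('j')(81), Mul(Mul(-12, -24), Q)) = Add(Mul(2, Pow(81, Rational(3, 2))), Mul(Mul(-12, -24), -25)) = Add(Mul(2, 729), Mul(288, -25)) = Add(1458, -7200) = -5742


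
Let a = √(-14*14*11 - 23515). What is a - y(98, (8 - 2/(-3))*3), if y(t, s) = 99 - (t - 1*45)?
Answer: -46 + I*√25671 ≈ -46.0 + 160.22*I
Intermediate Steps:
a = I*√25671 (a = √(-196*11 - 23515) = √(-2156 - 23515) = √(-25671) = I*√25671 ≈ 160.22*I)
y(t, s) = 144 - t (y(t, s) = 99 - (t - 45) = 99 - (-45 + t) = 99 + (45 - t) = 144 - t)
a - y(98, (8 - 2/(-3))*3) = I*√25671 - (144 - 1*98) = I*√25671 - (144 - 98) = I*√25671 - 1*46 = I*√25671 - 46 = -46 + I*√25671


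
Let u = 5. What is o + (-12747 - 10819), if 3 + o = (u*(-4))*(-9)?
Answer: -23389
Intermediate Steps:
o = 177 (o = -3 + (5*(-4))*(-9) = -3 - 20*(-9) = -3 + 180 = 177)
o + (-12747 - 10819) = 177 + (-12747 - 10819) = 177 - 23566 = -23389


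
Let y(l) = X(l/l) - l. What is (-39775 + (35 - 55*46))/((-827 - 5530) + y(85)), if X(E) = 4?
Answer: 7045/1073 ≈ 6.5657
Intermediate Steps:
y(l) = 4 - l
(-39775 + (35 - 55*46))/((-827 - 5530) + y(85)) = (-39775 + (35 - 55*46))/((-827 - 5530) + (4 - 1*85)) = (-39775 + (35 - 2530))/(-6357 + (4 - 85)) = (-39775 - 2495)/(-6357 - 81) = -42270/(-6438) = -42270*(-1/6438) = 7045/1073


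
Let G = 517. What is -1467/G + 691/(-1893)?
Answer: -3134278/978681 ≈ -3.2026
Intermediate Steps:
-1467/G + 691/(-1893) = -1467/517 + 691/(-1893) = -1467*1/517 + 691*(-1/1893) = -1467/517 - 691/1893 = -3134278/978681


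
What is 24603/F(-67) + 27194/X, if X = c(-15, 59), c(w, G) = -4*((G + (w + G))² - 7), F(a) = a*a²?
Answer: -4611156523/6377378652 ≈ -0.72305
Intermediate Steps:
F(a) = a³
c(w, G) = 28 - 4*(w + 2*G)² (c(w, G) = -4*((G + (G + w))² - 7) = -4*((w + 2*G)² - 7) = -4*(-7 + (w + 2*G)²) = 28 - 4*(w + 2*G)²)
X = -42408 (X = 28 - 4*(-15 + 2*59)² = 28 - 4*(-15 + 118)² = 28 - 4*103² = 28 - 4*10609 = 28 - 42436 = -42408)
24603/F(-67) + 27194/X = 24603/((-67)³) + 27194/(-42408) = 24603/(-300763) + 27194*(-1/42408) = 24603*(-1/300763) - 13597/21204 = -24603/300763 - 13597/21204 = -4611156523/6377378652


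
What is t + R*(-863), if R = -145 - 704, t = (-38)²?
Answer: 734131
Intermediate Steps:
t = 1444
R = -849
t + R*(-863) = 1444 - 849*(-863) = 1444 + 732687 = 734131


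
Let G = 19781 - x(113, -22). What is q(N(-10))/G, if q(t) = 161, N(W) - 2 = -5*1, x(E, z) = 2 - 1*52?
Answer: 23/2833 ≈ 0.0081186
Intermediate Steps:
x(E, z) = -50 (x(E, z) = 2 - 52 = -50)
N(W) = -3 (N(W) = 2 - 5*1 = 2 - 5 = -3)
G = 19831 (G = 19781 - 1*(-50) = 19781 + 50 = 19831)
q(N(-10))/G = 161/19831 = 161*(1/19831) = 23/2833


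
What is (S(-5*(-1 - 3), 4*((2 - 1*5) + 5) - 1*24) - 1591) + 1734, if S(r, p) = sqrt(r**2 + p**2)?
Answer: 143 + 4*sqrt(41) ≈ 168.61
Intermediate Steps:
S(r, p) = sqrt(p**2 + r**2)
(S(-5*(-1 - 3), 4*((2 - 1*5) + 5) - 1*24) - 1591) + 1734 = (sqrt((4*((2 - 1*5) + 5) - 1*24)**2 + (-5*(-1 - 3))**2) - 1591) + 1734 = (sqrt((4*((2 - 5) + 5) - 24)**2 + (-5*(-4))**2) - 1591) + 1734 = (sqrt((4*(-3 + 5) - 24)**2 + 20**2) - 1591) + 1734 = (sqrt((4*2 - 24)**2 + 400) - 1591) + 1734 = (sqrt((8 - 24)**2 + 400) - 1591) + 1734 = (sqrt((-16)**2 + 400) - 1591) + 1734 = (sqrt(256 + 400) - 1591) + 1734 = (sqrt(656) - 1591) + 1734 = (4*sqrt(41) - 1591) + 1734 = (-1591 + 4*sqrt(41)) + 1734 = 143 + 4*sqrt(41)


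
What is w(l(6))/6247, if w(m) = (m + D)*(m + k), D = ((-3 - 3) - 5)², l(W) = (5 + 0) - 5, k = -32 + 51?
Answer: 2299/6247 ≈ 0.36802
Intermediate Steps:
k = 19
l(W) = 0 (l(W) = 5 - 5 = 0)
D = 121 (D = (-6 - 5)² = (-11)² = 121)
w(m) = (19 + m)*(121 + m) (w(m) = (m + 121)*(m + 19) = (121 + m)*(19 + m) = (19 + m)*(121 + m))
w(l(6))/6247 = (2299 + 0² + 140*0)/6247 = (2299 + 0 + 0)*(1/6247) = 2299*(1/6247) = 2299/6247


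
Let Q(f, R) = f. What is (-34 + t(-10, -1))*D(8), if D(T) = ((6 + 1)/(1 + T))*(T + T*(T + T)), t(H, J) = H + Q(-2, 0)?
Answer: -43792/9 ≈ -4865.8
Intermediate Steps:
t(H, J) = -2 + H (t(H, J) = H - 2 = -2 + H)
D(T) = 7*(T + 2*T²)/(1 + T) (D(T) = (7/(1 + T))*(T + T*(2*T)) = (7/(1 + T))*(T + 2*T²) = 7*(T + 2*T²)/(1 + T))
(-34 + t(-10, -1))*D(8) = (-34 + (-2 - 10))*(7*8*(1 + 2*8)/(1 + 8)) = (-34 - 12)*(7*8*(1 + 16)/9) = -322*8*17/9 = -46*952/9 = -43792/9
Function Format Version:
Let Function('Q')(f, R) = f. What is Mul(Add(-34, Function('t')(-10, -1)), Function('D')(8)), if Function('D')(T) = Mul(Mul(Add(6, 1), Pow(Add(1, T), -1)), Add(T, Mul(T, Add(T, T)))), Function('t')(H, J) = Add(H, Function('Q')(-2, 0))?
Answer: Rational(-43792, 9) ≈ -4865.8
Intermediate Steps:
Function('t')(H, J) = Add(-2, H) (Function('t')(H, J) = Add(H, -2) = Add(-2, H))
Function('D')(T) = Mul(7, Pow(Add(1, T), -1), Add(T, Mul(2, Pow(T, 2)))) (Function('D')(T) = Mul(Mul(7, Pow(Add(1, T), -1)), Add(T, Mul(T, Mul(2, T)))) = Mul(Mul(7, Pow(Add(1, T), -1)), Add(T, Mul(2, Pow(T, 2)))) = Mul(7, Pow(Add(1, T), -1), Add(T, Mul(2, Pow(T, 2)))))
Mul(Add(-34, Function('t')(-10, -1)), Function('D')(8)) = Mul(Add(-34, Add(-2, -10)), Mul(7, 8, Pow(Add(1, 8), -1), Add(1, Mul(2, 8)))) = Mul(Add(-34, -12), Mul(7, 8, Pow(9, -1), Add(1, 16))) = Mul(-46, Mul(7, 8, Rational(1, 9), 17)) = Mul(-46, Rational(952, 9)) = Rational(-43792, 9)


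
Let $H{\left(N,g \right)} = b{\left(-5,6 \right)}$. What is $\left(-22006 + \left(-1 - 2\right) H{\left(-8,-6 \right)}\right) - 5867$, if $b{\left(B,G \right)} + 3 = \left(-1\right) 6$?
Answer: $-27846$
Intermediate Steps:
$b{\left(B,G \right)} = -9$ ($b{\left(B,G \right)} = -3 - 6 = -9$)
$H{\left(N,g \right)} = -9$
$\left(-22006 + \left(-1 - 2\right) H{\left(-8,-6 \right)}\right) - 5867 = \left(-22006 + \left(-1 - 2\right) \left(-9\right)\right) - 5867 = \left(-22006 - -27\right) - 5867 = \left(-22006 + 27\right) - 5867 = -21979 - 5867 = -27846$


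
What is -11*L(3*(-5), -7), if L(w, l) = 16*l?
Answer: 1232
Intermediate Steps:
-11*L(3*(-5), -7) = -176*(-7) = -11*(-112) = 1232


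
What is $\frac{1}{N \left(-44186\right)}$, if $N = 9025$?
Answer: $- \frac{1}{398778650} \approx -2.5077 \cdot 10^{-9}$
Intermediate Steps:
$\frac{1}{N \left(-44186\right)} = \frac{1}{9025 \left(-44186\right)} = \frac{1}{9025} \left(- \frac{1}{44186}\right) = - \frac{1}{398778650}$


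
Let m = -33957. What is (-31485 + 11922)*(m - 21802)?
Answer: 1090813317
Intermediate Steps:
(-31485 + 11922)*(m - 21802) = (-31485 + 11922)*(-33957 - 21802) = -19563*(-55759) = 1090813317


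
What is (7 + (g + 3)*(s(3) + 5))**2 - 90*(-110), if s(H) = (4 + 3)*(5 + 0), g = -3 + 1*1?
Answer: 12109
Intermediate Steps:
g = -2 (g = -3 + 1 = -2)
s(H) = 35 (s(H) = 7*5 = 35)
(7 + (g + 3)*(s(3) + 5))**2 - 90*(-110) = (7 + (-2 + 3)*(35 + 5))**2 - 90*(-110) = (7 + 1*40)**2 + 9900 = (7 + 40)**2 + 9900 = 47**2 + 9900 = 2209 + 9900 = 12109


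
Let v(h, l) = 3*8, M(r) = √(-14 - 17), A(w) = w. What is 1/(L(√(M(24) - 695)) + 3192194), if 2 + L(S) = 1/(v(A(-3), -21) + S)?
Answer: 52549242177873493756206744/167747271478526535677070199197697 + 12951604244367361*√(-695 + I*√31)/167747271478526535677070199197697 - 244562157548928*I*√31/167747271478526535677070199197697 + 10190089764864*I*√31*√(-695 + I*√31)/167747271478526535677070199197697 ≈ 3.1326e-7 + 2.0274e-15*I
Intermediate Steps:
M(r) = I*√31 (M(r) = √(-31) = I*√31)
v(h, l) = 24
L(S) = -2 + 1/(24 + S)
1/(L(√(M(24) - 695)) + 3192194) = 1/((-47 - 2*√(I*√31 - 695))/(24 + √(I*√31 - 695)) + 3192194) = 1/((-47 - 2*√(-695 + I*√31))/(24 + √(-695 + I*√31)) + 3192194) = 1/(3192194 + (-47 - 2*√(-695 + I*√31))/(24 + √(-695 + I*√31)))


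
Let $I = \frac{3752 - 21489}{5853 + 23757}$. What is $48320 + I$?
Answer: $\frac{1430737463}{29610} \approx 48319.0$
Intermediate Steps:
$I = - \frac{17737}{29610} \approx -0.59902$
$48320 + I = 48320 - \frac{17737}{29610} = \frac{1430737463}{29610}$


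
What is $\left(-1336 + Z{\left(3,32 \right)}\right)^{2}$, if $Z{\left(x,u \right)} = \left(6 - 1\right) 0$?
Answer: $1784896$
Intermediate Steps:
$Z{\left(x,u \right)} = 0$ ($Z{\left(x,u \right)} = 5 \cdot 0 = 0$)
$\left(-1336 + Z{\left(3,32 \right)}\right)^{2} = \left(-1336 + 0\right)^{2} = \left(-1336\right)^{2} = 1784896$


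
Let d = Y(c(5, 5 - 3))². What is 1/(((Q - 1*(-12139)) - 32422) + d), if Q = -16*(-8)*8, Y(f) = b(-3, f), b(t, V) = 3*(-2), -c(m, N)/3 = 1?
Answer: -1/19223 ≈ -5.2021e-5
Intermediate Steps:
c(m, N) = -3 (c(m, N) = -3*1 = -3)
b(t, V) = -6
Y(f) = -6
Q = 1024 (Q = 128*8 = 1024)
d = 36 (d = (-6)² = 36)
1/(((Q - 1*(-12139)) - 32422) + d) = 1/(((1024 - 1*(-12139)) - 32422) + 36) = 1/(((1024 + 12139) - 32422) + 36) = 1/((13163 - 32422) + 36) = 1/(-19259 + 36) = 1/(-19223) = -1/19223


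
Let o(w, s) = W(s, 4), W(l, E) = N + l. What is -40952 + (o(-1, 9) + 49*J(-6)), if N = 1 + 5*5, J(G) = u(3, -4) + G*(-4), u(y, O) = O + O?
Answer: -40133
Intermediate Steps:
u(y, O) = 2*O
J(G) = -8 - 4*G (J(G) = 2*(-4) + G*(-4) = -8 - 4*G)
N = 26 (N = 1 + 25 = 26)
W(l, E) = 26 + l
o(w, s) = 26 + s
-40952 + (o(-1, 9) + 49*J(-6)) = -40952 + ((26 + 9) + 49*(-8 - 4*(-6))) = -40952 + (35 + 49*(-8 + 24)) = -40952 + (35 + 49*16) = -40952 + (35 + 784) = -40952 + 819 = -40133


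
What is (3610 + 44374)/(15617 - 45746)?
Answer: -47984/30129 ≈ -1.5926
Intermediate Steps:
(3610 + 44374)/(15617 - 45746) = 47984/(-30129) = 47984*(-1/30129) = -47984/30129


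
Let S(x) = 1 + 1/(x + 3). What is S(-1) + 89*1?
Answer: 181/2 ≈ 90.500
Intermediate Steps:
S(x) = 1 + 1/(3 + x)
S(-1) + 89*1 = (4 - 1)/(3 - 1) + 89*1 = 3/2 + 89 = 181/2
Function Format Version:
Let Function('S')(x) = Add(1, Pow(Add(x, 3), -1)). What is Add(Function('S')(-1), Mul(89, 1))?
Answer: Rational(181, 2) ≈ 90.500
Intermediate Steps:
Function('S')(x) = Add(1, Pow(Add(3, x), -1))
Add(Function('S')(-1), Mul(89, 1)) = Add(Mul(Pow(Add(3, -1), -1), Add(4, -1)), Mul(89, 1)) = Add(Mul(Pow(2, -1), 3), 89) = Add(Mul(Rational(1, 2), 3), 89) = Add(Rational(3, 2), 89) = Rational(181, 2)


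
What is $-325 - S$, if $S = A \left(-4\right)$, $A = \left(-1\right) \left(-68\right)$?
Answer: $-53$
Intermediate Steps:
$A = 68$
$S = -272$ ($S = 68 \left(-4\right) = -272$)
$-325 - S = -325 - -272 = -325 + 272 = -53$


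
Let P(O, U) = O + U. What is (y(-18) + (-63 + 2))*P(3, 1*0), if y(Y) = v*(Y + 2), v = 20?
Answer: -1143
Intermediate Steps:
y(Y) = 40 + 20*Y (y(Y) = 20*(Y + 2) = 20*(2 + Y) = 40 + 20*Y)
(y(-18) + (-63 + 2))*P(3, 1*0) = ((40 + 20*(-18)) + (-63 + 2))*(3 + 1*0) = ((40 - 360) - 61)*(3 + 0) = (-320 - 61)*3 = -381*3 = -1143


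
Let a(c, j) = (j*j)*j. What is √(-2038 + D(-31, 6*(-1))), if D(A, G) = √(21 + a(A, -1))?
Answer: √(-2038 + 2*√5) ≈ 45.095*I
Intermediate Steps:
a(c, j) = j³ (a(c, j) = j²*j = j³)
D(A, G) = 2*√5 (D(A, G) = √(21 + (-1)³) = √(21 - 1) = √20 = 2*√5)
√(-2038 + D(-31, 6*(-1))) = √(-2038 + 2*√5)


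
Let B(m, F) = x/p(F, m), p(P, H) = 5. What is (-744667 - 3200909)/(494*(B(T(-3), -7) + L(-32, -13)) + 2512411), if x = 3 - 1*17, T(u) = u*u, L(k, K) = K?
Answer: -6575960/4174343 ≈ -1.5753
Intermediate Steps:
T(u) = u²
x = -14 (x = 3 - 17 = -14)
B(m, F) = -14/5
(-744667 - 3200909)/(494*(B(T(-3), -7) + L(-32, -13)) + 2512411) = (-744667 - 3200909)/(494*(-14/5 - 13) + 2512411) = -3945576/(494*(-79/5) + 2512411) = -3945576/(-39026/5 + 2512411) = -3945576/12523029/5 = -3945576*5/12523029 = -6575960/4174343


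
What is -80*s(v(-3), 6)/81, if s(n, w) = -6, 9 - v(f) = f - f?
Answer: 160/27 ≈ 5.9259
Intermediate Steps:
v(f) = 9 (v(f) = 9 - (f - f) = 9 - 1*0 = 9 + 0 = 9)
-80*s(v(-3), 6)/81 = -80*(-6)/81 = 480*(1/81) = 160/27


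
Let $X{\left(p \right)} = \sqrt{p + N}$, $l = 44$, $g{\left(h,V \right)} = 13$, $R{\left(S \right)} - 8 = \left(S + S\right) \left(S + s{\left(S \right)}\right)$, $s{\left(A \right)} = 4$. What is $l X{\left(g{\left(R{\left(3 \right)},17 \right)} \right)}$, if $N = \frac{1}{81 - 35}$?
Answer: $\frac{22 \sqrt{27554}}{23} \approx 158.78$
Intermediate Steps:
$R{\left(S \right)} = 8 + 2 S \left(4 + S\right)$ ($R{\left(S \right)} = 8 + \left(S + S\right) \left(S + 4\right) = 8 + 2 S \left(4 + S\right)$)
$N = \frac{1}{46}$ ($N = \frac{1}{81 - 35} = \frac{1}{46} \approx 0.021739$)
$X{\left(p \right)} = \sqrt{\frac{1}{46} + p}$ ($X{\left(p \right)} = \sqrt{p + \frac{1}{46}} = \sqrt{\frac{1}{46} + p}$)
$l X{\left(g{\left(R{\left(3 \right)},17 \right)} \right)} = 44 \frac{\sqrt{46 + 2116 \cdot 13}}{46} = 44 \frac{\sqrt{46 + 27508}}{46} = 44 \frac{\sqrt{27554}}{46} = \frac{22 \sqrt{27554}}{23}$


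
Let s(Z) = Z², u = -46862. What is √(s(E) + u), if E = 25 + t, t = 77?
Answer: I*√36458 ≈ 190.94*I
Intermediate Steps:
E = 102 (E = 25 + 77 = 102)
√(s(E) + u) = √(102² - 46862) = √(10404 - 46862) = √(-36458) = I*√36458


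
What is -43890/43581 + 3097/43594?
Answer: -592790101/633290038 ≈ -0.93605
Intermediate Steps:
-43890/43581 + 3097/43594 = -43890*1/43581 + 3097*(1/43594) = -14630/14527 + 3097/43594 = -592790101/633290038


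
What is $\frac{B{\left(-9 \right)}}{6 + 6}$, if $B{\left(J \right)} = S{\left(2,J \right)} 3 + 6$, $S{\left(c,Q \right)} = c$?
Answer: $1$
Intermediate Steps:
$B{\left(J \right)} = 12$ ($B{\left(J \right)} = 2 \cdot 3 + 6 = 6 + 6 = 12$)
$\frac{B{\left(-9 \right)}}{6 + 6} = \frac{12}{6 + 6} = \frac{12}{12} = 12 \cdot \frac{1}{12} = 1$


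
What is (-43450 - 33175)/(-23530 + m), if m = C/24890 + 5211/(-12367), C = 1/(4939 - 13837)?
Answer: 209870862019327500/64448284700761987 ≈ 3.2564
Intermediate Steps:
C = -1/8898 (C = 1/(-8898) = -1/8898 ≈ -0.00011238)
m = -1154086539787/2738934577740 (m = -1/8898/24890 + 5211/(-12367) = -1/8898*1/24890 + 5211*(-1/12367) = -1/221471220 - 5211/12367 = -1154086539787/2738934577740 ≈ -0.42136)
(-43450 - 33175)/(-23530 + m) = (-43450 - 33175)/(-23530 - 1154086539787/2738934577740) = -76625/(-64448284700761987/2738934577740) = -76625*(-2738934577740/64448284700761987) = 209870862019327500/64448284700761987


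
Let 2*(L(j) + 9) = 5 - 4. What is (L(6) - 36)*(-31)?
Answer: 2759/2 ≈ 1379.5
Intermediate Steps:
L(j) = -17/2 (L(j) = -9 + (5 - 4)/2 = -9 + (1/2)*1 = -9 + 1/2 = -17/2)
(L(6) - 36)*(-31) = (-17/2 - 36)*(-31) = -89/2*(-31) = 2759/2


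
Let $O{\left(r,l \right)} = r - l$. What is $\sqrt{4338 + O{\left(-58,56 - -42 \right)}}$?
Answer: $\sqrt{4182} \approx 64.668$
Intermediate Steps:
$\sqrt{4338 + O{\left(-58,56 - -42 \right)}} = \sqrt{4338 - \left(114 + 42\right)} = \sqrt{4338 - 156} = \sqrt{4182}$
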